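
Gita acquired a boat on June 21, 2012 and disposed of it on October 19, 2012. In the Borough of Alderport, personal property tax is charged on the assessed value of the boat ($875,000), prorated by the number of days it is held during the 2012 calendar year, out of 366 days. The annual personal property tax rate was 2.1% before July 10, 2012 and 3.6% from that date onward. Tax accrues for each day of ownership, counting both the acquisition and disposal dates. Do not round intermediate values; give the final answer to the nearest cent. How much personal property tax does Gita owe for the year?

$9,732.58

June 21 – July 9, 2012: 19 days at 2.1% → $875,000 × 2.1% × 19/366 = $953.8934
July 10 – October 19, 2012: 102 days at 3.6% → $875,000 × 3.6% × 102/366 = $8,778.6885
Total = $9,732.5820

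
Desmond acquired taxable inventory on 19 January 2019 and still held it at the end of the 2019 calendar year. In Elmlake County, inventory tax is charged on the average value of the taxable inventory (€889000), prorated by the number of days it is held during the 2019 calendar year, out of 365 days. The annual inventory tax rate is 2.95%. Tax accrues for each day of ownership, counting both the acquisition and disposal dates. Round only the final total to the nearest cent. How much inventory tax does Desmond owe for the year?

€24932.19

Days held (19 January – 31 December 2019): 347 out of 365
Tax = €889000 × 2.95% × 347/365 = €24932.1877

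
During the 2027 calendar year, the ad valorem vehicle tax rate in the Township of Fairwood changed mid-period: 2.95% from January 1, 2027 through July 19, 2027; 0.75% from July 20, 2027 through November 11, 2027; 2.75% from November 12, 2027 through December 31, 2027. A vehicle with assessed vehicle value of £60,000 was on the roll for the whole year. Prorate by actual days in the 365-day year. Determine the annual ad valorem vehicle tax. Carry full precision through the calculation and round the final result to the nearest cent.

January 1 – July 19, 2027: 200 days at 2.95% → £60,000 × 2.95% × 200/365 = £969.8630
July 20 – November 11, 2027: 115 days at 0.75% → £60,000 × 0.75% × 115/365 = £141.7808
November 12 – December 31, 2027: 50 days at 2.75% → £60,000 × 2.75% × 50/365 = £226.0274
Total = £1,337.6712

£1,337.67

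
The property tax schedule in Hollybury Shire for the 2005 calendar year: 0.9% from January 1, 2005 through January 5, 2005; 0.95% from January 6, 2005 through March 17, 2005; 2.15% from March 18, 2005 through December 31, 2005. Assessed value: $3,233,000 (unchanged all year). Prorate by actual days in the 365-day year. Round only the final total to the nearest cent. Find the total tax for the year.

$61,409.28

January 1 – January 5, 2005: 5 days at 0.9% → $3,233,000 × 0.9% × 5/365 = $398.5890
January 6 – March 17, 2005: 71 days at 0.95% → $3,233,000 × 0.95% × 71/365 = $5,974.4068
March 18 – December 31, 2005: 289 days at 2.15% → $3,233,000 × 2.15% × 289/365 = $55,036.2890
Total = $61,409.2849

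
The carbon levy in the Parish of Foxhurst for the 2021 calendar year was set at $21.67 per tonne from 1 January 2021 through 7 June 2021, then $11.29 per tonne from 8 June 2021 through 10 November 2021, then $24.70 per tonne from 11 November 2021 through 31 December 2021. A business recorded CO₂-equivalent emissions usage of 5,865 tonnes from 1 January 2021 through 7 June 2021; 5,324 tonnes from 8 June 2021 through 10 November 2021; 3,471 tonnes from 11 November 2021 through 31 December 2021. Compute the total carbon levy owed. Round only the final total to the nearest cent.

1 January – 7 June 2021: 5,865 tonnes at $21.67/tonne → $127094.55
8 June – 10 November 2021: 5,324 tonnes at $11.29/tonne → $60107.96
11 November – 31 December 2021: 3,471 tonnes at $24.70/tonne → $85733.70

$272936.21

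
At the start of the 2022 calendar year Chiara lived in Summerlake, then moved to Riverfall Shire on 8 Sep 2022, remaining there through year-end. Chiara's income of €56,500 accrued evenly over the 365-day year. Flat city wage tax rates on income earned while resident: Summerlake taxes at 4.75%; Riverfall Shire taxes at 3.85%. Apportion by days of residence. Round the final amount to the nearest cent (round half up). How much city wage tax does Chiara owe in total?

€2,523.54

Summerlake, 1 Jan – 7 Sep 2022: 250 days → €56,500 × 4.75% × 250/365 = €1,838.1849
Riverfall Shire, 8 Sep – 31 Dec 2022: 115 days → €56,500 × 3.85% × 115/365 = €685.3527
Total = €2,523.5377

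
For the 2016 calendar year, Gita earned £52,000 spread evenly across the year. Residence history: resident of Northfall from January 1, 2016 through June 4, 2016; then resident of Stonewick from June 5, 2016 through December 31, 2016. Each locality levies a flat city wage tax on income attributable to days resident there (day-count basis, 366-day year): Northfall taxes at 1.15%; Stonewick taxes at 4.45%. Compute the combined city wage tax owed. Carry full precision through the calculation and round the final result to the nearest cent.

£1,582.59

Northfall, January 1 – June 4, 2016: 156 days → £52,000 × 1.15% × 156/366 = £254.8852
Stonewick, June 5 – December 31, 2016: 210 days → £52,000 × 4.45% × 210/366 = £1,327.7049
Total = £1,582.5902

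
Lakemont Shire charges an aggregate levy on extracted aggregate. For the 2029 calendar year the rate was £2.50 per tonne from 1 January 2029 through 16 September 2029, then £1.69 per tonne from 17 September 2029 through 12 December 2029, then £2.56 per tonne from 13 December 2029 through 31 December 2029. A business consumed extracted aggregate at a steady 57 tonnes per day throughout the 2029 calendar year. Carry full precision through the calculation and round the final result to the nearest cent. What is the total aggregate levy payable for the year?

1 January – 16 September 2029: 259 days × 57 tonnes/day = 14,763 tonnes at £2.50/tonne → £36,907.50
17 September – 12 December 2029: 87 days × 57 tonnes/day = 4,959 tonnes at £1.69/tonne → £8,380.71
13 December – 31 December 2029: 19 days × 57 tonnes/day = 1,083 tonnes at £2.56/tonne → £2,772.48

£48,060.69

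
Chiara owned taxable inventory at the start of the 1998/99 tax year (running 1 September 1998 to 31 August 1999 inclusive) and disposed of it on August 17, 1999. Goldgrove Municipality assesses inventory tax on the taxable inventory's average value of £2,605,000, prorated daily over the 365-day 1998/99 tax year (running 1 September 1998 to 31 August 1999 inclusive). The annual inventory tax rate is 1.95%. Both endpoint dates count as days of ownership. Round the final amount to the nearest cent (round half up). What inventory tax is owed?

Days held (September 1, 1998 – August 17, 1999): 351 out of 365
Tax = £2,605,000 × 1.95% × 351/365 = £48,849.1027

£48,849.10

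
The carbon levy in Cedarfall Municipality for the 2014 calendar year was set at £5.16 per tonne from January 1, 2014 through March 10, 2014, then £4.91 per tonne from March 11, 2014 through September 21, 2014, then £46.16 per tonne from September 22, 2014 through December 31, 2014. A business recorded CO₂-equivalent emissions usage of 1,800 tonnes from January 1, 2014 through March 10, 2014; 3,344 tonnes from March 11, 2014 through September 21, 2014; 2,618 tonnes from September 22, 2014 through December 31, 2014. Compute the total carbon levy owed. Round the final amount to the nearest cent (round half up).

£146,553.92

January 1 – March 10, 2014: 1,800 tonnes at £5.16/tonne → £9,288.00
March 11 – September 21, 2014: 3,344 tonnes at £4.91/tonne → £16,419.04
September 22 – December 31, 2014: 2,618 tonnes at £46.16/tonne → £120,846.88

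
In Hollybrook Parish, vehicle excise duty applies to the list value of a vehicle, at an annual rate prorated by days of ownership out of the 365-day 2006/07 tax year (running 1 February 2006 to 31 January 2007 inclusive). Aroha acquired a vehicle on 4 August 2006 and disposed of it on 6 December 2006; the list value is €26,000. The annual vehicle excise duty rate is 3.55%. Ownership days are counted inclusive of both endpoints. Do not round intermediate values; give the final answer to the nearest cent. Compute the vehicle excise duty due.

Days held (4 August – 6 December 2006): 125 out of 365
Tax = €26,000 × 3.55% × 125/365 = €316.0959

€316.10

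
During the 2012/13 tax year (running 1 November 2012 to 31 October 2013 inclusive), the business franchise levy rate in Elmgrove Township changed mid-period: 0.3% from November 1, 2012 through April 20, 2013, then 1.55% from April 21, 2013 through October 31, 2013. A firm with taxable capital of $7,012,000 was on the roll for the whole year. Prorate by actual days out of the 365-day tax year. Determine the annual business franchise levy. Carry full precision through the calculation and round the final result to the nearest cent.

$67,622.58

November 1, 2012 – April 20, 2013: 171 days at 0.3% → $7,012,000 × 0.3% × 171/365 = $9,855.2219
April 21 – October 31, 2013: 194 days at 1.55% → $7,012,000 × 1.55% × 194/365 = $57,767.3534
Total = $67,622.5753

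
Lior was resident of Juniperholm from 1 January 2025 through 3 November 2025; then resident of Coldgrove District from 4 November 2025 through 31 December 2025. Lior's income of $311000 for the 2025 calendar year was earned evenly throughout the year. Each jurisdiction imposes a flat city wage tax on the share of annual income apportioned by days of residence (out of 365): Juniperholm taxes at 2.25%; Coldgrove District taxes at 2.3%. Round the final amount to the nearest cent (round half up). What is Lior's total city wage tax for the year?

Juniperholm, 1 January – 3 November 2025: 307 days → $311000 × 2.25% × 307/365 = $5885.5685
Coldgrove District, 4 November – 31 December 2025: 58 days → $311000 × 2.3% × 58/365 = $1136.6411
Total = $7022.2096

$7022.21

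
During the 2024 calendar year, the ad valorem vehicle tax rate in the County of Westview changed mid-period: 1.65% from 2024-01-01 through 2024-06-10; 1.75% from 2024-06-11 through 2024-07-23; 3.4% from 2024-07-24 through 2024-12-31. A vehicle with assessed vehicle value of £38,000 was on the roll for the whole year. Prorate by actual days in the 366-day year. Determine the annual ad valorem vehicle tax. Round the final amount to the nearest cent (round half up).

2024-01-01 to 2024-06-10: 162 days at 1.65% → £38,000 × 1.65% × 162/366 = £277.5246
2024-06-11 to 2024-07-23: 43 days at 1.75% → £38,000 × 1.75% × 43/366 = £78.1284
2024-07-24 to 2024-12-31: 161 days at 3.4% → £38,000 × 3.4% × 161/366 = £568.3388
Total = £923.9918

£923.99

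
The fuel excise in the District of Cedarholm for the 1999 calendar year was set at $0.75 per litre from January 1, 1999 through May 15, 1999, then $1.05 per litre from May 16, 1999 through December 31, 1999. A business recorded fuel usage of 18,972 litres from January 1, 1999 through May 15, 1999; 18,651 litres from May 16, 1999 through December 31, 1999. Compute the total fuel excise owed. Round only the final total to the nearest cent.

$33812.55

January 1 – May 15, 1999: 18,972 litres at $0.75/litre → $14229.00
May 16 – December 31, 1999: 18,651 litres at $1.05/litre → $19583.55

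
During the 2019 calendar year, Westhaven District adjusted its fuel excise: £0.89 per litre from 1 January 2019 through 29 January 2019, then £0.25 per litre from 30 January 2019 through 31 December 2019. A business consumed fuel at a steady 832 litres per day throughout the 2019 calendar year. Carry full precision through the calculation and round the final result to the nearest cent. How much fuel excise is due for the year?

£91361.92

1 January – 29 January 2019: 29 days × 832 litres/day = 24,128 litres at £0.89/litre → £21473.92
30 January – 31 December 2019: 336 days × 832 litres/day = 279,552 litres at £0.25/litre → £69888.00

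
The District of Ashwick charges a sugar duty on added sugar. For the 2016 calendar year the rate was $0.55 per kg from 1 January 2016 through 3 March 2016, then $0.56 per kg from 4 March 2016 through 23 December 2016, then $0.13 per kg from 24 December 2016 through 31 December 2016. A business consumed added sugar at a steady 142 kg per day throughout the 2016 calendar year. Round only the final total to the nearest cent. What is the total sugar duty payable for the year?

1 January – 3 March 2016: 63 days × 142 kg/day = 8,946 kg at $0.55/kg → $4920.30
4 March – 23 December 2016: 295 days × 142 kg/day = 41,890 kg at $0.56/kg → $23458.40
24 December – 31 December 2016: 8 days × 142 kg/day = 1,136 kg at $0.13/kg → $147.68

$28526.38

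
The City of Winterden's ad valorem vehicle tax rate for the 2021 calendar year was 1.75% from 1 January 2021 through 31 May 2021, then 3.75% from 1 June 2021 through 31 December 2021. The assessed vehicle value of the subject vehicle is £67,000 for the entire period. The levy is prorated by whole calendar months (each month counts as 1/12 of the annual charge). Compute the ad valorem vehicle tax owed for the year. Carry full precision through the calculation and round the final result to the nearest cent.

1 January – 31 May 2021: 5 months at 1.75% → £67,000 × 1.75% × 5/12 = £488.5417
1 June – 31 December 2021: 7 months at 3.75% → £67,000 × 3.75% × 7/12 = £1,465.6250
Total = £1,954.1667

£1,954.17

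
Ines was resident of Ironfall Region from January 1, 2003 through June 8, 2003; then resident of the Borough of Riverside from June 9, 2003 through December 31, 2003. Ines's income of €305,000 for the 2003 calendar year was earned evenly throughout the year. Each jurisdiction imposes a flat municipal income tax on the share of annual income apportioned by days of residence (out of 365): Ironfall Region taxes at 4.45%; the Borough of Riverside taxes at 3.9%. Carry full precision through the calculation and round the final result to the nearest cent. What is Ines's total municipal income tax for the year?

€12,625.75

Ironfall Region, January 1 – June 8, 2003: 159 days → €305,000 × 4.45% × 159/365 = €5,912.4041
The Borough of Riverside, June 9 – December 31, 2003: 206 days → €305,000 × 3.9% × 206/365 = €6,713.3425
Total = €12,625.7466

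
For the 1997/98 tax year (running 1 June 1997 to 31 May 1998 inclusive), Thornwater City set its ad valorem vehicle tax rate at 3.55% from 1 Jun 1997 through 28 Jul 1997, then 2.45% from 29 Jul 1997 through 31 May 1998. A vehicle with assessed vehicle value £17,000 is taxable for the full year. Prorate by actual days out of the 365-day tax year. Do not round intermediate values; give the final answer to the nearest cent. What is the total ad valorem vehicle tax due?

£446.22

1 Jun – 28 Jul 1997: 58 days at 3.55% → £17,000 × 3.55% × 58/365 = £95.8986
29 Jul 1997 – 31 May 1998: 307 days at 2.45% → £17,000 × 2.45% × 307/365 = £350.3164
Total = £446.2151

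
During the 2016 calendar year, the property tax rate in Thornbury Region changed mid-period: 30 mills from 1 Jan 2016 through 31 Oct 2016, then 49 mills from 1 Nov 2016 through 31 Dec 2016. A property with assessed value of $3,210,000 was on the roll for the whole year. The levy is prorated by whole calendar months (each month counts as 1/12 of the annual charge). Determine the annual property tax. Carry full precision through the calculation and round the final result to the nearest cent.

1 Jan – 31 Oct 2016: 10 months at 30 mills → $3,210,000 × 3% × 10/12 = $80,250.0000
1 Nov – 31 Dec 2016: 2 months at 49 mills → $3,210,000 × 4.9% × 2/12 = $26,215.0000
Total = $106,465.0000

$106,465.00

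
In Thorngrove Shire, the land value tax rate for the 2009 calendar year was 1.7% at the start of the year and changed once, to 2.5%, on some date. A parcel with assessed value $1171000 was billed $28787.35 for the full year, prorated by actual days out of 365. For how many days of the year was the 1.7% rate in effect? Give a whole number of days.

Let d = days at the first rate; then 365 − d days at the second rate.
$1171000 × [1.7%·d + 2.5%·(365−d)] / 365 = $28787.35
Solving gives d = 19, so the new rate took effect on January 20, 2009.

19 days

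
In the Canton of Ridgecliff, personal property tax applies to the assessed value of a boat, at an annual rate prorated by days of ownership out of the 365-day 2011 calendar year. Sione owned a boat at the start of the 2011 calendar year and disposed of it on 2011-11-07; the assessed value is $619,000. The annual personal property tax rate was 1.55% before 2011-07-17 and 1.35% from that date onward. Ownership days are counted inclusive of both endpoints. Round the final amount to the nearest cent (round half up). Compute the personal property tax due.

2011-01-01 to 2011-07-16: 197 days at 1.55% → $619,000 × 1.55% × 197/365 = $5,178.4014
2011-07-17 to 2011-11-07: 114 days at 1.35% → $619,000 × 1.35% × 114/365 = $2,609.9753
Total = $7,788.3767

$7,788.38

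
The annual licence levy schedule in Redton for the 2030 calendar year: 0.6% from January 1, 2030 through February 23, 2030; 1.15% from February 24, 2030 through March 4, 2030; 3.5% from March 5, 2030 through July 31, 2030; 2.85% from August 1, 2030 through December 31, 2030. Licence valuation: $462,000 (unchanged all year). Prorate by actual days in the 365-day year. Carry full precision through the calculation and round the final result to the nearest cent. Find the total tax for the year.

$12,661.33

January 1 – February 23, 2030: 54 days at 0.6% → $462,000 × 0.6% × 54/365 = $410.1041
February 24 – March 4, 2030: 9 days at 1.15% → $462,000 × 1.15% × 9/365 = $131.0055
March 5 – July 31, 2030: 149 days at 3.5% → $462,000 × 3.5% × 149/365 = $6,600.9041
August 1 – December 31, 2030: 153 days at 2.85% → $462,000 × 2.85% × 153/365 = $5,519.3178
Total = $12,661.3315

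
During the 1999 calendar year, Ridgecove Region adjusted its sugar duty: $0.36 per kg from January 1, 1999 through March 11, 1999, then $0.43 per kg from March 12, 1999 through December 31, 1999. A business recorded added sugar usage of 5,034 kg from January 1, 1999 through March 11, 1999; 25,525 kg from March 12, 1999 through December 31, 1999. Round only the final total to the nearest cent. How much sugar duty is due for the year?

$12,787.99

January 1 – March 11, 1999: 5,034 kg at $0.36/kg → $1,812.24
March 12 – December 31, 1999: 25,525 kg at $0.43/kg → $10,975.75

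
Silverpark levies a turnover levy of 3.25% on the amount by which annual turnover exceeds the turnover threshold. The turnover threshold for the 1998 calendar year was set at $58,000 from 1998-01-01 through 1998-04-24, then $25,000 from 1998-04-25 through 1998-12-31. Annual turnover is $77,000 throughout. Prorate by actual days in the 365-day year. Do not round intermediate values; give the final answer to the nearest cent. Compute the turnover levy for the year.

1998-01-01 to 1998-04-24: 114 days, exemption $58,000 → ($77,000 − $58,000) × 3.25% × 114/365 = $192.8630
1998-04-25 to 1998-12-31: 251 days, exemption $25,000 → ($77,000 − $25,000) × 3.25% × 251/365 = $1,162.1644
Total = $1,355.0274

$1,355.03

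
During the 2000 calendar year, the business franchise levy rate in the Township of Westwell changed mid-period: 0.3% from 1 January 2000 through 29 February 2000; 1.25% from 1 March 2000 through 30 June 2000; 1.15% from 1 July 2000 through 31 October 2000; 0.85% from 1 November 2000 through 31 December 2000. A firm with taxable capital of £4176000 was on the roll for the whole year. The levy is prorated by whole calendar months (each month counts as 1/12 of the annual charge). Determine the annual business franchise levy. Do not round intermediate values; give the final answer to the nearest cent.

£41412.00

1 January – 29 February 2000: 2 months at 0.3% → £4176000 × 0.3% × 2/12 = £2088.0000
1 March – 30 June 2000: 4 months at 1.25% → £4176000 × 1.25% × 4/12 = £17400.0000
1 July – 31 October 2000: 4 months at 1.15% → £4176000 × 1.15% × 4/12 = £16008.0000
1 November – 31 December 2000: 2 months at 0.85% → £4176000 × 0.85% × 2/12 = £5916.0000
Total = £41412.0000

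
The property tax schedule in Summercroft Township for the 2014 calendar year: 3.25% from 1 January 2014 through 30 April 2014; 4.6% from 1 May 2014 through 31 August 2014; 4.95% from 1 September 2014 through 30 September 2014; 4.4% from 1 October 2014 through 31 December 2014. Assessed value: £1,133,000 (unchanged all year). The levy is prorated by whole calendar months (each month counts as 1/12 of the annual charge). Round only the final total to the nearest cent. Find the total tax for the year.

1 January – 30 April 2014: 4 months at 3.25% → £1,133,000 × 3.25% × 4/12 = £12,274.1667
1 May – 31 August 2014: 4 months at 4.6% → £1,133,000 × 4.6% × 4/12 = £17,372.6667
1 September – 30 September 2014: 1 month at 4.95% → £1,133,000 × 4.95% × 1/12 = £4,673.6250
1 October – 31 December 2014: 3 months at 4.4% → £1,133,000 × 4.4% × 3/12 = £12,463.0000
Total = £46,783.4583

£46,783.46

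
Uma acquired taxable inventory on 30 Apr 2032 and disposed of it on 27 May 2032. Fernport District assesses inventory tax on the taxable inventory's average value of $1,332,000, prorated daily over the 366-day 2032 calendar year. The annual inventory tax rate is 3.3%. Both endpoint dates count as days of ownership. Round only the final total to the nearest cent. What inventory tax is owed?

$3,362.75

Days held (30 Apr – 27 May 2032): 28 out of 366
Tax = $1,332,000 × 3.3% × 28/366 = $3,362.7541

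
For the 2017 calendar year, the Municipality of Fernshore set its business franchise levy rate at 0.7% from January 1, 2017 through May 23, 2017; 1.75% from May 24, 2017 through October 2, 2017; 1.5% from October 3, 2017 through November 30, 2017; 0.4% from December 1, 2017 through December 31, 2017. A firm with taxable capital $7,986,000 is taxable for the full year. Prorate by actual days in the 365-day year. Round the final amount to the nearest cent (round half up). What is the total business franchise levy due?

$94,519.23

January 1 – May 23, 2017: 143 days at 0.7% → $7,986,000 × 0.7% × 143/365 = $21,901.3315
May 24 – October 2, 2017: 132 days at 1.75% → $7,986,000 × 1.75% × 132/365 = $50,541.5342
October 3 – November 30, 2017: 59 days at 1.5% → $7,986,000 × 1.5% × 59/365 = $19,363.3151
December 1 – December 31, 2017: 31 days at 0.4% → $7,986,000 × 0.4% × 31/365 = $2,713.0521
Total = $94,519.2329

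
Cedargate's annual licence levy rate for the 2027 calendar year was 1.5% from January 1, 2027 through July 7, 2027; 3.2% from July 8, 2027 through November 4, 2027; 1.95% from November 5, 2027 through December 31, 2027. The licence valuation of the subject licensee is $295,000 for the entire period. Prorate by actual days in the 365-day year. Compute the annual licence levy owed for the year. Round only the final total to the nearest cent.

January 1 – July 7, 2027: 188 days at 1.5% → $295,000 × 1.5% × 188/365 = $2,279.1781
July 8 – November 4, 2027: 120 days at 3.2% → $295,000 × 3.2% × 120/365 = $3,103.5616
November 5 – December 31, 2027: 57 days at 1.95% → $295,000 × 1.95% × 57/365 = $898.3356
Total = $6,281.0753

$6,281.08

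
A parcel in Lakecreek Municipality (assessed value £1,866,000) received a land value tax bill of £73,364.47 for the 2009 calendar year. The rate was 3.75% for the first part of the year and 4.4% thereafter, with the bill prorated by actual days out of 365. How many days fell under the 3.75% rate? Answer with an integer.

263 days

Let d = days at the first rate; then 365 − d days at the second rate.
£1,866,000 × [3.75%·d + 4.4%·(365−d)] / 365 = £73,364.47
Solving gives d = 263, so the new rate took effect on September 21, 2009.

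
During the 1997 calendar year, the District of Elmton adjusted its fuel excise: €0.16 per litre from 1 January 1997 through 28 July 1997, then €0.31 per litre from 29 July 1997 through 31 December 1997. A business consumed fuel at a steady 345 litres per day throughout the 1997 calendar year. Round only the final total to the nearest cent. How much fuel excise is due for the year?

1 January – 28 July 1997: 209 days × 345 litres/day = 72,105 litres at €0.16/litre → €11,536.80
29 July – 31 December 1997: 156 days × 345 litres/day = 53,820 litres at €0.31/litre → €16,684.20

€28,221.00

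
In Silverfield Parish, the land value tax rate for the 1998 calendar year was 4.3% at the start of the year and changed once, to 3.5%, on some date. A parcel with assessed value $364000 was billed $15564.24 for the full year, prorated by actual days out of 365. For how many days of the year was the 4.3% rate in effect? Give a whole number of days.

Let d = days at the first rate; then 365 − d days at the second rate.
$364000 × [4.3%·d + 3.5%·(365−d)] / 365 = $15564.24
Solving gives d = 354, so the new rate took effect on December 21, 1998.

354 days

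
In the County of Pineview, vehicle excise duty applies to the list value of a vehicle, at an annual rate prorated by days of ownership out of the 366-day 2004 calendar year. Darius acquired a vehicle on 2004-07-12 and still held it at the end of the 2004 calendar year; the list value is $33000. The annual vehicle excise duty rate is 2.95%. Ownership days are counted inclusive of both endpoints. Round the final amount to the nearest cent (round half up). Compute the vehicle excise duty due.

Days held (2004-07-12 to 2004-12-31): 173 out of 366
Tax = $33000 × 2.95% × 173/366 = $460.1516

$460.15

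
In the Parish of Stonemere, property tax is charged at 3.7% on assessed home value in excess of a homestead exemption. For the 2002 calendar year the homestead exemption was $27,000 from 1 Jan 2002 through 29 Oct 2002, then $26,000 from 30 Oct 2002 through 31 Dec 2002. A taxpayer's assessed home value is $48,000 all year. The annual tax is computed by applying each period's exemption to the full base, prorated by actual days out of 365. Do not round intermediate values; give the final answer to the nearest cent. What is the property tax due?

$783.39

1 Jan – 29 Oct 2002: 302 days, exemption $27,000 → ($48,000 − $27,000) × 3.7% × 302/365 = $642.8877
30 Oct – 31 Dec 2002: 63 days, exemption $26,000 → ($48,000 − $26,000) × 3.7% × 63/365 = $140.4986
Total = $783.3863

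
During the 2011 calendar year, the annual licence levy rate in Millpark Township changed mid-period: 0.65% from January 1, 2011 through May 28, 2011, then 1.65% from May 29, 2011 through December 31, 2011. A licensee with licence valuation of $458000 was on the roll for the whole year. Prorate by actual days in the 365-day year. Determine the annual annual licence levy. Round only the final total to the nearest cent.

$5699.90

January 1 – May 28, 2011: 148 days at 0.65% → $458000 × 0.65% × 148/365 = $1207.1123
May 29 – December 31, 2011: 217 days at 1.65% → $458000 × 1.65% × 217/365 = $4492.7918
Total = $5699.9041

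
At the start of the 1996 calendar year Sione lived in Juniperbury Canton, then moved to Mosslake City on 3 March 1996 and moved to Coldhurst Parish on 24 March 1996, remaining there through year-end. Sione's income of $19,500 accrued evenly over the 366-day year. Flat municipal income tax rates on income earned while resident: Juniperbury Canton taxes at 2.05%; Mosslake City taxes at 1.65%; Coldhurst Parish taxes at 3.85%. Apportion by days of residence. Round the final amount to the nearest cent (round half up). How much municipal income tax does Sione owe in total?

$666.68

Juniperbury Canton, 1 January – 2 March 1996: 62 days → $19,500 × 2.05% × 62/366 = $67.7172
Mosslake City, 3 March – 23 March 1996: 21 days → $19,500 × 1.65% × 21/366 = $18.4611
Coldhurst Parish, 24 March – 31 December 1996: 283 days → $19,500 × 3.85% × 283/366 = $580.4980
Total = $666.6762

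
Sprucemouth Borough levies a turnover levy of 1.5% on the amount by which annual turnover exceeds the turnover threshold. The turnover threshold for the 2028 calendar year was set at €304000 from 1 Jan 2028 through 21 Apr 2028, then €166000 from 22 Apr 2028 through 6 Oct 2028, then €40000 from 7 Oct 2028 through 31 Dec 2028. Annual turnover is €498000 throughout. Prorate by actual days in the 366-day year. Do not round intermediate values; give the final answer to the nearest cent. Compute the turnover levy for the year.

€4790.66

1 Jan – 21 Apr 2028: 112 days, exemption €304000 → (€498000 − €304000) × 1.5% × 112/366 = €890.4918
22 Apr – 6 Oct 2028: 168 days, exemption €166000 → (€498000 − €166000) × 1.5% × 168/366 = €2285.9016
7 Oct – 31 Dec 2028: 86 days, exemption €40000 → (€498000 − €40000) × 1.5% × 86/366 = €1614.2623
Total = €4790.6557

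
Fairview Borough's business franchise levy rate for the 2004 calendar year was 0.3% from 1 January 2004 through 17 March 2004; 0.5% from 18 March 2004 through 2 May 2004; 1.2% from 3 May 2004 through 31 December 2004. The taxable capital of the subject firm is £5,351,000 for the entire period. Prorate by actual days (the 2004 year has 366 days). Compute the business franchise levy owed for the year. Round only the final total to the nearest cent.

£49,372.48

1 January – 17 March 2004: 77 days at 0.3% → £5,351,000 × 0.3% × 77/366 = £3,377.2705
18 March – 2 May 2004: 46 days at 0.5% → £5,351,000 × 0.5% × 46/366 = £3,362.6503
3 May – 31 December 2004: 243 days at 1.2% → £5,351,000 × 1.2% × 243/366 = £42,632.5574
Total = £49,372.4781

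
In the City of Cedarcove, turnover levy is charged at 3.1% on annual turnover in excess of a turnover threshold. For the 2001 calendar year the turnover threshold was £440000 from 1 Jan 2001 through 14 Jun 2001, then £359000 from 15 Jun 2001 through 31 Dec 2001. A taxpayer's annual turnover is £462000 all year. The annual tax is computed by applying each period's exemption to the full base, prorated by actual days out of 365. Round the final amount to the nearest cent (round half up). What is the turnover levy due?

1 Jan – 14 Jun 2001: 165 days, exemption £440000 → (£462000 − £440000) × 3.1% × 165/365 = £308.3014
15 Jun – 31 Dec 2001: 200 days, exemption £359000 → (£462000 − £359000) × 3.1% × 200/365 = £1749.5890
Total = £2057.8904

£2057.89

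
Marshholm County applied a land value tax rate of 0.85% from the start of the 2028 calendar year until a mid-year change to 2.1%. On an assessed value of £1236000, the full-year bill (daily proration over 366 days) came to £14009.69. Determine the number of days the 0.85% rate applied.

Let d = days at the first rate; then 366 − d days at the second rate.
£1236000 × [0.85%·d + 2.1%·(366−d)] / 366 = £14009.69
Solving gives d = 283, so the new rate took effect on 10 October 2028.

283 days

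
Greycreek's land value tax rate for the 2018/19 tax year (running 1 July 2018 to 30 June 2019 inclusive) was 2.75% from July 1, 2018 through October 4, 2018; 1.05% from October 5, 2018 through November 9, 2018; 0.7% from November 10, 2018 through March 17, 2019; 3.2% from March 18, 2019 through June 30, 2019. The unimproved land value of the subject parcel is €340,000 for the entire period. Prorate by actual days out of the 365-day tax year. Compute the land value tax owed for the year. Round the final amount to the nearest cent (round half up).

€6,775.78

July 1 – October 4, 2018: 96 days at 2.75% → €340,000 × 2.75% × 96/365 = €2,459.1781
October 5 – November 9, 2018: 36 days at 1.05% → €340,000 × 1.05% × 36/365 = €352.1096
November 10, 2018 – March 17, 2019: 128 days at 0.7% → €340,000 × 0.7% × 128/365 = €834.6301
March 18 – June 30, 2019: 105 days at 3.2% → €340,000 × 3.2% × 105/365 = €3,129.8630
Total = €6,775.7808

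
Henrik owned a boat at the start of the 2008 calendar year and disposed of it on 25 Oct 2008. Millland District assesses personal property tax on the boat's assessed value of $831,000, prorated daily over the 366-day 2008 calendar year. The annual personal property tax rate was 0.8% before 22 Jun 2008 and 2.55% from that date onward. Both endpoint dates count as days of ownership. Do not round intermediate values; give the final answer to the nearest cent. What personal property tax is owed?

$10,437.45

1 Jan – 21 Jun 2008: 173 days at 0.8% → $831,000 × 0.8% × 173/366 = $3,142.3607
22 Jun – 25 Oct 2008: 126 days at 2.55% → $831,000 × 2.55% × 126/366 = $7,295.0902
Total = $10,437.4508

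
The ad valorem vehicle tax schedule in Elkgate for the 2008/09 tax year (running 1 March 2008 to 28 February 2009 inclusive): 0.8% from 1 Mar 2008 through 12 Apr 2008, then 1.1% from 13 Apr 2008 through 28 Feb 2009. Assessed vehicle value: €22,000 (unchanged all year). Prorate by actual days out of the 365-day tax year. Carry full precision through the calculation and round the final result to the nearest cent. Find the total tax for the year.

1 Mar – 12 Apr 2008: 43 days at 0.8% → €22,000 × 0.8% × 43/365 = €20.7342
13 Apr 2008 – 28 Feb 2009: 322 days at 1.1% → €22,000 × 1.1% × 322/365 = €213.4904
Total = €234.2247

€234.22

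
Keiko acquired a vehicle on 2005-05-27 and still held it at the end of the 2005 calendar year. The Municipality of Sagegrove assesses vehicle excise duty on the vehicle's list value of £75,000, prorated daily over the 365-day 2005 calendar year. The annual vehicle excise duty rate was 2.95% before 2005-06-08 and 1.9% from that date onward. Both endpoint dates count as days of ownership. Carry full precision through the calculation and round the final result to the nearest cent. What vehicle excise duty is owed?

£880.89

2005-05-27 to 2005-06-07: 12 days at 2.95% → £75,000 × 2.95% × 12/365 = £72.7397
2005-06-08 to 2005-12-31: 207 days at 1.9% → £75,000 × 1.9% × 207/365 = £808.1507
Total = £880.8904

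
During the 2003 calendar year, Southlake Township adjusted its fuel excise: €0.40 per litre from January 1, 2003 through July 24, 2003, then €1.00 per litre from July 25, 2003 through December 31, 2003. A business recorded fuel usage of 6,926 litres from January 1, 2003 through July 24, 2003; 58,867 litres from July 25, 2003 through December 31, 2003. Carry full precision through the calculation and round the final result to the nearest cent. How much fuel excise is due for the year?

€61,637.40

January 1 – July 24, 2003: 6,926 litres at €0.40/litre → €2,770.40
July 25 – December 31, 2003: 58,867 litres at €1.00/litre → €58,867.00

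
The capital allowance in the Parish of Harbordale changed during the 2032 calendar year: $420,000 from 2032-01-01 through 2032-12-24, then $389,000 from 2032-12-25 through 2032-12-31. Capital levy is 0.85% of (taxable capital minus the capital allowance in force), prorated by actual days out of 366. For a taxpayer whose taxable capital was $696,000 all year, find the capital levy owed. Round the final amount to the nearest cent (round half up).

$2,351.04

2032-01-01 to 2032-12-24: 359 days, exemption $420,000 → ($696,000 − $420,000) × 0.85% × 359/366 = $2,301.1311
2032-12-25 to 2032-12-31: 7 days, exemption $389,000 → ($696,000 − $389,000) × 0.85% × 7/366 = $49.9085
Total = $2,351.0396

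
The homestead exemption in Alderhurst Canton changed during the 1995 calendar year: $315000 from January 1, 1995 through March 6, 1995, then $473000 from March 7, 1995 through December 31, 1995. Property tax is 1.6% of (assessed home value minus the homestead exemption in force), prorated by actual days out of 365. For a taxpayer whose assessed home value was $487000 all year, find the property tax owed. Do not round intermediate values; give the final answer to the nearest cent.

January 1 – March 6, 1995: 65 days, exemption $315000 → ($487000 − $315000) × 1.6% × 65/365 = $490.0822
March 7 – December 31, 1995: 300 days, exemption $473000 → ($487000 − $473000) × 1.6% × 300/365 = $184.1096
Total = $674.1918

$674.19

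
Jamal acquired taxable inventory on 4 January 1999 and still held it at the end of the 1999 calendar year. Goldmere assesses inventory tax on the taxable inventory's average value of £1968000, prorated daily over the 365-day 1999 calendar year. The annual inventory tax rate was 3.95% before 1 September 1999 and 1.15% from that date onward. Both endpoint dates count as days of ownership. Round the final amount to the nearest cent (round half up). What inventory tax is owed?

4 January – 31 August 1999: 240 days at 3.95% → £1968000 × 3.95% × 240/365 = £51114.0822
1 September – 31 December 1999: 122 days at 1.15% → £1968000 × 1.15% × 122/365 = £7564.6685
Total = £58678.7507

£58678.75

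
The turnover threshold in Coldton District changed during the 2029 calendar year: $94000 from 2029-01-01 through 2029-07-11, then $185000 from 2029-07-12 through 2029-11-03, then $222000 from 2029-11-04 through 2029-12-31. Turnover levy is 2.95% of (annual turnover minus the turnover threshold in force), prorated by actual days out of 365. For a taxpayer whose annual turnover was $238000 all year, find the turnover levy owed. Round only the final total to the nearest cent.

2029-01-01 to 2029-07-11: 192 days, exemption $94000 → ($238000 − $94000) × 2.95% × 192/365 = $2234.5644
2029-07-12 to 2029-11-03: 115 days, exemption $185000 → ($238000 − $185000) × 2.95% × 115/365 = $492.6096
2029-11-04 to 2029-12-31: 58 days, exemption $222000 → ($238000 − $222000) × 2.95% × 58/365 = $75.0027
Total = $2802.1767

$2802.18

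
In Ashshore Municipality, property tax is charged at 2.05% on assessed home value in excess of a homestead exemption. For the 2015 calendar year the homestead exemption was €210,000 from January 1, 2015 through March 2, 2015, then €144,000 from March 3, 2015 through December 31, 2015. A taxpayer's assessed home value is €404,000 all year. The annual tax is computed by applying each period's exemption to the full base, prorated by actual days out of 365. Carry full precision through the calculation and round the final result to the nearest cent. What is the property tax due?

€5,103.88

January 1 – March 2, 2015: 61 days, exemption €210,000 → (€404,000 − €210,000) × 2.05% × 61/365 = €664.6493
March 3 – December 31, 2015: 304 days, exemption €144,000 → (€404,000 − €144,000) × 2.05% × 304/365 = €4,439.2329
Total = €5,103.8822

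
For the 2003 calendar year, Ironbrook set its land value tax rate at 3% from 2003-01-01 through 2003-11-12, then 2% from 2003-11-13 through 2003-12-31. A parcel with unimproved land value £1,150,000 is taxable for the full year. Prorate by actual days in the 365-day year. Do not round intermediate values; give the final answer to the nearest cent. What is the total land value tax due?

£32,956.16

2003-01-01 to 2003-11-12: 316 days at 3% → £1,150,000 × 3% × 316/365 = £29,868.4932
2003-11-13 to 2003-12-31: 49 days at 2% → £1,150,000 × 2% × 49/365 = £3,087.6712
Total = £32,956.1644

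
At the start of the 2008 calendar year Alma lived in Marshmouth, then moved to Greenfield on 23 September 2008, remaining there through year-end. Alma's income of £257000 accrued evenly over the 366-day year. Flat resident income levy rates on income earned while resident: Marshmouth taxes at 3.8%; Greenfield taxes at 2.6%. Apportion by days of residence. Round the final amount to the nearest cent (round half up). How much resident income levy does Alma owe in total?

Marshmouth, 1 January – 22 September 2008: 266 days → £257000 × 3.8% × 266/366 = £7097.6940
Greenfield, 23 September – 31 December 2008: 100 days → £257000 × 2.6% × 100/366 = £1825.6831
Total = £8923.3770

£8923.38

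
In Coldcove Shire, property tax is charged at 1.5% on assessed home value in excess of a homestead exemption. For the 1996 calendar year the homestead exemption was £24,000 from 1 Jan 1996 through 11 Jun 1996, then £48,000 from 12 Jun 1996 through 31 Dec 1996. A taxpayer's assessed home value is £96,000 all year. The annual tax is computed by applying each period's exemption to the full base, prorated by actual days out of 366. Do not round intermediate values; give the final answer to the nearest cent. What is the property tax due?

£880.33

1 Jan – 11 Jun 1996: 163 days, exemption £24,000 → (£96,000 − £24,000) × 1.5% × 163/366 = £480.9836
12 Jun – 31 Dec 1996: 203 days, exemption £48,000 → (£96,000 − £48,000) × 1.5% × 203/366 = £399.3443
Total = £880.3279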